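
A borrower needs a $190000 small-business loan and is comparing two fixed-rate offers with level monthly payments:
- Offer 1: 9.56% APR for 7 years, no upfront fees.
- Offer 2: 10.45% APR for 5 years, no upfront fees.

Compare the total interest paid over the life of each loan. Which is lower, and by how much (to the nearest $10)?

Offer 2 by $16,590

Offer 1: at 9.56% the monthly rate is 0.0079667, so the payment is 190,000 × 0.0079667 / (1 − 1.0079667^−84) = $3,111.20.
Total interest on Offer 1 = 84 × $3,111.20 − $190,000 = $71,340.80.
Offer 2: monthly rate = 10.45%/12 = 0.0087083; payment = 190,000 × 0.0087083 / (1 − (1+0.0087083)^−60) = $4,079.14.
Total interest on Offer 2 = 60 × $4,079.14 − $190,000 = $54,748.40.
Offer 2 is lower by $16,592.40.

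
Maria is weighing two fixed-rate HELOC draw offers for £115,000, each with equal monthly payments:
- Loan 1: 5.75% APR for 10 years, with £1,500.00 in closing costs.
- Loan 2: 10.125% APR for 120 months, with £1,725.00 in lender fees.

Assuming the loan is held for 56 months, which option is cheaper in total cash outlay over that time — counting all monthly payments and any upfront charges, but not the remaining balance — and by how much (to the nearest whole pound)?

Loan 1: at 5.75% the monthly rate is 0.0047917, so the payment is 115,000 × 0.0047917 / (1 − 1.0047917^−120) = £1,262.35.
Loan 2: monthly rate = 10.125%/12 = 0.0084375; payment = 115,000 × 0.0084375 / (1 − (1+0.0084375)^−120) = £1,527.70.
Over 56 months: Loan 1 costs 56 × £1,262.35 + £1,500.00 = £72,191.60; Loan 2 costs 56 × £1,527.70 + £1,725.00 = £87,276.20.
Loan 1 is cheaper by £87,276.20 − £72,191.60 = £15,084.60.

Loan 1 by £15,085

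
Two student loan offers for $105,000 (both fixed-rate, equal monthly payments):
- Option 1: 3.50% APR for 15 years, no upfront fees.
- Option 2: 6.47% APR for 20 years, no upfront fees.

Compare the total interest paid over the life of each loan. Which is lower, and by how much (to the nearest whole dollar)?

Option 1 by $52,327

Option 1: at 3.50% the monthly rate is 0.0029167, so the payment is 105,000 × 0.0029167 / (1 − 1.0029167^−180) = $750.63.
Total interest on Option 1 = 180 × $750.63 − $105,000 = $30,113.40.
Option 2: monthly rate = 6.47%/12 = 0.0053917; payment = 105,000 × 0.0053917 / (1 − (1+0.0053917)^−240) = $781.00.
Total interest on Option 2 = 240 × $781.00 − $105,000 = $82,440.00.
Option 1 is lower by $52,326.60.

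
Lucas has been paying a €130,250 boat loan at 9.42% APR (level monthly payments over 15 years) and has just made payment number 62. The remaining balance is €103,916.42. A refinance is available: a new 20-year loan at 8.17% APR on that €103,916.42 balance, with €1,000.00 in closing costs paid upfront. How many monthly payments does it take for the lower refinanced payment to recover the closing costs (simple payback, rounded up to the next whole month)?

Current payment = 130,250 × 9.42%/12 / (1 − (1+0.0078500)^−180) = €1,353.82.
Refinanced payment = 103,916.42 × 0.0068083 / (1 − (1+0.0068083)^−240) = €880.23.
Monthly savings = €1,353.82 − €880.23 = €473.59.
Break-even = €1,000.00 / €473.59 = 2.11 → 3 months.

3 months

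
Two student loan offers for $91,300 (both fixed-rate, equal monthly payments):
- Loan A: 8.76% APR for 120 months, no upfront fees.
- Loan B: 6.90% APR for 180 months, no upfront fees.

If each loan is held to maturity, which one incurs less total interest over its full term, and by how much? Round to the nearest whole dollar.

Loan A: at 8.76% the monthly rate is 0.0073000, so the payment is 91,300 × 0.0073000 / (1 − 1.0073000^−120) = $1,144.72.
Total interest on Loan A = 120 × $1,144.72 − $91,300 = $46,066.40.
Loan B: at 6.90% the monthly rate is 0.0057500, so the payment is 91,300 × 0.0057500 / (1 − 1.0057500^−180) = $815.53.
Total interest on Loan B = 180 × $815.53 − $91,300 = $55,495.40.
Loan A is lower by $9,429.00.

Loan A by $9,429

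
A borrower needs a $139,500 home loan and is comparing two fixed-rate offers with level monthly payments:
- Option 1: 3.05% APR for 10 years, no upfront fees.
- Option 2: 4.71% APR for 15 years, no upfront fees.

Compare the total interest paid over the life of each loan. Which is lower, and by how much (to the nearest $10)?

Option 1 by $32,770

Option 1: at 3.05% the monthly rate is 0.0025417, so the payment is 139,500 × 0.0025417 / (1 − 1.0025417^−120) = $1,350.24.
Total interest on Option 1 = 120 × $1,350.24 − $139,500 = $22,528.80.
Option 2: at 4.71% the monthly rate is 0.0039250, so the payment is 139,500 × 0.0039250 / (1 − 1.0039250^−180) = $1,082.20.
Total interest on Option 2 = 180 × $1,082.20 − $139,500 = $55,296.00.
Option 1 is lower by $32,767.20.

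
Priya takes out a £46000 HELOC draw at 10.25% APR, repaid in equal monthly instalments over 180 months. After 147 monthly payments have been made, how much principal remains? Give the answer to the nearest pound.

£14,365

With monthly rate i = 10.25%/12 = 0.0085417, the balance after k of n payments is P · [(1+i)^n − (1+i)^k] / [(1+i)^n − 1].
(1+0.0085417)^180 = 4.62266208 and (1+0.0085417)^147 = 3.49136500, so the balance is 46,000 × (4.62266208 − 3.49136500) / (4.62266208 − 1) = £14,365.03.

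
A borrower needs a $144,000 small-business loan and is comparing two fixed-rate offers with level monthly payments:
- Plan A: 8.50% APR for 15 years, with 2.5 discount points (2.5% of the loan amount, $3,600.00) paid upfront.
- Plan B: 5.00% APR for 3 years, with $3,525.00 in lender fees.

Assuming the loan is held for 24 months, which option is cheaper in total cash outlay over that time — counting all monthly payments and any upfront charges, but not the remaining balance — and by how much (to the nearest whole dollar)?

Plan A: at 8.50% the monthly rate is 0.0070833, so the payment is 144,000 × 0.0070833 / (1 − 1.0070833^−180) = $1,418.02.
Plan B: at 5.00% the monthly rate is 0.0041667, so the payment is 144,000 × 0.0041667 / (1 − 1.0041667^−36) = $4,315.81.
Over 24 months: Plan A costs 24 × $1,418.02 + $3,600.00 = $37,632.48; Plan B costs 24 × $4,315.81 + $3,525.00 = $107,104.44.
Plan A is cheaper by $107,104.44 − $37,632.48 = $69,471.96.

Plan A by $69,472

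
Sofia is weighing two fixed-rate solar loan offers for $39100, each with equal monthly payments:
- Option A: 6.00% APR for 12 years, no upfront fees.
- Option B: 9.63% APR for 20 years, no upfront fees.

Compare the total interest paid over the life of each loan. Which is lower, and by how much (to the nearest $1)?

Option A by $33,325

Option A: at 6.00% the monthly rate is 0.0050000, so the payment is 39,100 × 0.0050000 / (1 − 1.0050000^−144) = $381.56.
Total interest on Option A = 144 × $381.56 − $39,100 = $15,844.64.
Option B: at 9.63% the monthly rate is 0.0080250, so the payment is 39,100 × 0.0080250 / (1 − 1.0080250^−240) = $367.79.
Total interest on Option B = 240 × $367.79 − $39,100 = $49,169.60.
Option A is lower by $33,324.96.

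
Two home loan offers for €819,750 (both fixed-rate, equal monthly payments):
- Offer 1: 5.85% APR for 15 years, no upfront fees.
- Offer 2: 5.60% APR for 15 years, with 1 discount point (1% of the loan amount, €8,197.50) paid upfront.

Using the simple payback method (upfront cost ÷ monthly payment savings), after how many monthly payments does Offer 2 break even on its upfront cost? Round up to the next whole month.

Offer 1: monthly rate = 5.85%/12 = 0.0048750; payment = 819,750 × 0.0048750 / (1 − (1+0.0048750)^−180) = €6,851.26.
Offer 2: monthly rate = 5.6%/12 = 0.0046667; payment = 819,750 × 0.0046667 / (1 − (1+0.0046667)^−180) = €6,741.62.
Monthly savings = €6,851.26 − €6,741.62 = €109.64.
Break-even = €8,197.50 / €109.64 = 74.77 → 75 months.

75 months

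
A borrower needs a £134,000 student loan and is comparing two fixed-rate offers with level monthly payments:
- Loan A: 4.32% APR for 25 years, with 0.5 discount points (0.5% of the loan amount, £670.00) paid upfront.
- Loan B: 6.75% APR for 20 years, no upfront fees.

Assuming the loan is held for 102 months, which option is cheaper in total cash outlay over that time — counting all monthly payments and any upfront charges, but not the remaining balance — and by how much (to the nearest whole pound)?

Loan A by £28,675

Loan A: at 4.32% the monthly rate is 0.0036000, so the payment is 134,000 × 0.0036000 / (1 − 1.0036000^−300) = £731.19.
Loan B: at 6.75% the monthly rate is 0.0056250, so the payment is 134,000 × 0.0056250 / (1 − 1.0056250^−240) = £1,018.89.
Over 102 months: Loan A costs 102 × £731.19 + £670.00 = £75,251.38; Loan B costs 102 × £1,018.89 = £103,926.78.
Loan A is cheaper by £103,926.78 − £75,251.38 = £28,675.40.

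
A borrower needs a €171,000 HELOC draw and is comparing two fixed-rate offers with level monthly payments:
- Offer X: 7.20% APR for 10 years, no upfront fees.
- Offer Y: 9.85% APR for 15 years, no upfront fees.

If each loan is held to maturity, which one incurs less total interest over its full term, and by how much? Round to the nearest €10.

Offer X by €87,570

Offer X: at 7.20% the monthly rate is 0.0060000, so the payment is 171,000 × 0.0060000 / (1 − 1.0060000^−120) = €2,003.13.
Total interest on Offer X = 120 × €2,003.13 − €171,000 = €69,375.60.
Offer Y: monthly rate = 9.85%/12 = 0.0082083; payment = 171,000 × 0.0082083 / (1 − (1+0.0082083)^−180) = €1,821.91.
Total interest on Offer Y = 180 × €1,821.91 − €171,000 = €156,943.80.
Offer X is lower by €87,568.20.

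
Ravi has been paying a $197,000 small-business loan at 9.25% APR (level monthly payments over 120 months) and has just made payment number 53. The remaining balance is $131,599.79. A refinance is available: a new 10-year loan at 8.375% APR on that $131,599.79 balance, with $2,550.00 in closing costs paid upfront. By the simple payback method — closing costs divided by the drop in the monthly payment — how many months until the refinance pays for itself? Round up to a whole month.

3 months

Current payment = 197,000 × 9.25%/12 / (1 − (1+0.0077083)^−120) = $2,522.24.
Refinanced payment = 131,599.79 × 0.0069792 / (1 − (1+0.0069792)^−120) = $1,622.86.
Monthly savings = $2,522.24 − $1,622.86 = $899.38.
Break-even = $2,550.00 / $899.38 = 2.84 → 3 months.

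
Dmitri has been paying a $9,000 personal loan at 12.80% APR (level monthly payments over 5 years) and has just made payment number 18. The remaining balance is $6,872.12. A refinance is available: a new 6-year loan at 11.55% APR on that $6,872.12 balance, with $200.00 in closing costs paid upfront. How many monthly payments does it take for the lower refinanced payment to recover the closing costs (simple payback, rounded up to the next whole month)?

Current payment = 9,000 × 12.8%/12 / (1 − (1+0.0106667)^−60) = $203.86.
Refinanced payment = 6,872.12 × 0.0096250 / (1 − (1+0.0096250)^−72) = $132.75.
Monthly savings = $203.86 − $132.75 = $71.11.
Break-even = $200.00 / $71.11 = 2.81 → 3 months.

3 months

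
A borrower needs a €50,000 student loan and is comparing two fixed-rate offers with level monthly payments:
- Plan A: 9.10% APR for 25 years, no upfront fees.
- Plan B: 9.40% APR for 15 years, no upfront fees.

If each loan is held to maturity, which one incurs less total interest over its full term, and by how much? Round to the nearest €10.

Plan B by €33,470

Plan A: at 9.10% the monthly rate is 0.0075833, so the payment is 50,000 × 0.0075833 / (1 − 1.0075833^−300) = €423.03.
Total interest on Plan A = 300 × €423.03 − €50,000 = €76,909.00.
Plan B: monthly rate = 9.4%/12 = 0.0078333; payment = 50,000 × 0.0078333 / (1 − (1+0.0078333)^−180) = €519.10.
Total interest on Plan B = 180 × €519.10 − €50,000 = €43,438.00.
Plan B is lower by €33,471.00.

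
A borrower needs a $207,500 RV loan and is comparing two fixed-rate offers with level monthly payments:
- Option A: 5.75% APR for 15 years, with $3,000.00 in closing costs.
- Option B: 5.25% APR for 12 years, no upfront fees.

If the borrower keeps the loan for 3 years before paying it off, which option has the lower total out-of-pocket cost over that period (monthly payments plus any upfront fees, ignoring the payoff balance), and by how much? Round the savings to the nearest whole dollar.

Option A by $4,998

Option A: monthly rate = 5.75%/12 = 0.0047917; payment = 207,500 × 0.0047917 / (1 − (1+0.0047917)^−180) = $1,723.10.
Option B: at 5.25% the monthly rate is 0.0043750, so the payment is 207,500 × 0.0043750 / (1 − 1.0043750^−144) = $1,945.27.
Over 36 months: Option A costs 36 × $1,723.10 + $3,000.00 = $65,031.60; Option B costs 36 × $1,945.27 = $70,029.72.
Option A is cheaper by $70,029.72 − $65,031.60 = $4,998.12.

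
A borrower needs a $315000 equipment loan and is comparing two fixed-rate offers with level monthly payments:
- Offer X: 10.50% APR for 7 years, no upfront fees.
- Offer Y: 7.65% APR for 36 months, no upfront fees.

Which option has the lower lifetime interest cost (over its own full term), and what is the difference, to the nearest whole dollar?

Offer X: at 10.50% the monthly rate is 0.0087500, so the payment is 315,000 × 0.0087500 / (1 − 1.0087500^−84) = $5,311.11.
Total interest on Offer X = 84 × $5,311.11 − $315,000 = $131,133.24.
Offer Y: at 7.65% the monthly rate is 0.0063750, so the payment is 315,000 × 0.0063750 / (1 − 1.0063750^−36) = $9,820.17.
Total interest on Offer Y = 36 × $9,820.17 − $315,000 = $38,526.12.
Offer Y is lower by $92,607.12.

Offer Y by $92,607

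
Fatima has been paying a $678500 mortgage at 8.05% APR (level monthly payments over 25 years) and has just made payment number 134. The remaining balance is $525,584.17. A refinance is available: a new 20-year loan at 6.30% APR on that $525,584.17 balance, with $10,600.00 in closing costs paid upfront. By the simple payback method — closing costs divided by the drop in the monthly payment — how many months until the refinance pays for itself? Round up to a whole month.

Current payment = 678,500 × 8.05%/12 / (1 − (1+0.0067083)^−300) = $5,259.27.
Refinanced payment = 525,584.17 × 0.0052500 / (1 − (1+0.0052500)^−240) = $3,856.98.
Monthly savings = $5,259.27 − $3,856.98 = $1,402.29.
Break-even = $10,600.00 / $1,402.29 = 7.56 → 8 months.

8 months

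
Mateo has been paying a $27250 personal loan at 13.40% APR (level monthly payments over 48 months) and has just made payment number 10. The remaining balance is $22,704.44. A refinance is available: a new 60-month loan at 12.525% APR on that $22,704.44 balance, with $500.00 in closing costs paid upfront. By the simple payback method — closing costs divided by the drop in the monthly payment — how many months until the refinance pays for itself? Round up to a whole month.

3 months

Current payment = 27,250 × 13.4%/12 / (1 − (1+0.0111667)^−48) = $736.47.
Refinanced payment = 22,704.44 × 0.0104375 / (1 − (1+0.0104375)^−60) = $511.09.
Monthly savings = $736.47 − $511.09 = $225.38.
Break-even = $500.00 / $225.38 = 2.22 → 3 months.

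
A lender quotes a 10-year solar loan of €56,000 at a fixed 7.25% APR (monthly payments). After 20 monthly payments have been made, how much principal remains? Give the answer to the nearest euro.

With monthly rate i = 7.25%/12 = 0.0060417, the balance after k of n payments is P · [(1+i)^n − (1+i)^k] / [(1+i)^n − 1].
(1+0.0060417)^120 = 2.06023216 and (1+0.0060417)^20 = 1.12802665, so the balance is 56,000 × (2.06023216 − 1.12802665) / (2.06023216 − 1) = €49,237.81.

€49,238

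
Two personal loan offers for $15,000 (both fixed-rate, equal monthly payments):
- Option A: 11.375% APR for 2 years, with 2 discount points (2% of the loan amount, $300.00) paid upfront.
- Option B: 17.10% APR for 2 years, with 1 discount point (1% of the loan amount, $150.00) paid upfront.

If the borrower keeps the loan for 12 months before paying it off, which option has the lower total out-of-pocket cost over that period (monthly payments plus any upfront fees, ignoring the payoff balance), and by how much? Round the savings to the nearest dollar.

Option A: monthly rate = 11.375%/12 = 0.0094792; payment = 15,000 × 0.0094792 / (1 − (1+0.0094792)^−24) = $701.73.
Option B: monthly rate = 17.1%/12 = 0.0142500; payment = 15,000 × 0.0142500 / (1 − (1+0.0142500)^−24) = $742.35.
Over 12 months: Option A costs 12 × $701.73 + $300.00 = $8,720.76; Option B costs 12 × $742.35 + $150.00 = $9,058.20.
Option A is cheaper by $9,058.20 − $8,720.76 = $337.44.

Option A by $337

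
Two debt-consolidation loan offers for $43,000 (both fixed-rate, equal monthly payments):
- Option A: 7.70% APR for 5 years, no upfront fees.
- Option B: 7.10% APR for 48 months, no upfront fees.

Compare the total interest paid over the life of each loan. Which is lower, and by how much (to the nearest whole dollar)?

Option B by $2,423

Option A: monthly rate = 7.7%/12 = 0.0064167; payment = 43,000 × 0.0064167 / (1 − (1+0.0064167)^−60) = $865.72.
Total interest on Option A = 60 × $865.72 − $43,000 = $8,943.20.
Option B: at 7.10% the monthly rate is 0.0059167, so the payment is 43,000 × 0.0059167 / (1 − 1.0059167^−48) = $1,031.68.
Total interest on Option B = 48 × $1,031.68 − $43,000 = $6,520.64.
Option B is lower by $2,422.56.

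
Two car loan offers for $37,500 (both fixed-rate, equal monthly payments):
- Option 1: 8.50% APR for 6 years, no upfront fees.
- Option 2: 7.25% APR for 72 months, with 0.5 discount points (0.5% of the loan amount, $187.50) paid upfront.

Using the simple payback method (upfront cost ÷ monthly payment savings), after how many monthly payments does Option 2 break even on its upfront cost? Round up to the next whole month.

Option 1: monthly rate = 8.5%/12 = 0.0070833; payment = 37,500 × 0.0070833 / (1 − (1+0.0070833)^−72) = $666.69.
Option 2: monthly rate = 7.25%/12 = 0.0060417; payment = 37,500 × 0.0060417 / (1 − (1+0.0060417)^−72) = $643.85.
Monthly savings = $666.69 − $643.85 = $22.84.
Break-even = $187.50 / $22.84 = 8.21 → 9 months.

9 months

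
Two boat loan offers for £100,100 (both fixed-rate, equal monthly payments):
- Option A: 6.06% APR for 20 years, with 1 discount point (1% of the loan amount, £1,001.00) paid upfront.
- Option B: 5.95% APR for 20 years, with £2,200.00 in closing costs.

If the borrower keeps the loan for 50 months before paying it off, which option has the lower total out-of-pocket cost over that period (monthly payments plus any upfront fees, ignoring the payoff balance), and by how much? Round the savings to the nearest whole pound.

Option A by £881

Option A: at 6.06% the monthly rate is 0.0050500, so the payment is 100,100 × 0.0050500 / (1 − 1.0050500^−240) = £720.62.
Option B: monthly rate = 5.95%/12 = 0.0049583; payment = 100,100 × 0.0049583 / (1 − (1+0.0049583)^−240) = £714.26.
Over 50 months: Option A costs 50 × £720.62 + £1,001.00 = £37,032.00; Option B costs 50 × £714.26 + £2,200.00 = £37,913.00.
Option A is cheaper by £37,913.00 − £37,032.00 = £881.00.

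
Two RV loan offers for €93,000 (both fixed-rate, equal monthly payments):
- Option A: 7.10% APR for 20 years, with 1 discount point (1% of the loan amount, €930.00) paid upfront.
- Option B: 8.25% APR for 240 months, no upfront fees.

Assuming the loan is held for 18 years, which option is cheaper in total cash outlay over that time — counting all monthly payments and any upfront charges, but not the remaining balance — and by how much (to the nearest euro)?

Option A: at 7.10% the monthly rate is 0.0059167, so the payment is 93,000 × 0.0059167 / (1 − 1.0059167^−240) = €726.62.
Option B: monthly rate = 8.25%/12 = 0.0068750; payment = 93,000 × 0.0068750 / (1 − (1+0.0068750)^−240) = €792.42.
Over 216 months: Option A costs 216 × €726.62 + €930.00 = €157,879.92; Option B costs 216 × €792.42 = €171,162.72.
Option A is cheaper by €171,162.72 − €157,879.92 = €13,282.80.

Option A by €13,283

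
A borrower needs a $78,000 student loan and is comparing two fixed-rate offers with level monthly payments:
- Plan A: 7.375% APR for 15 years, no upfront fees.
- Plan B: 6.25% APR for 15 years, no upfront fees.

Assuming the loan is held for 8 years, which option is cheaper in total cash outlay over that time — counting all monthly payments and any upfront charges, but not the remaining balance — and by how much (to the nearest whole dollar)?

Plan B by $4,680

Plan A: at 7.375% the monthly rate is 0.0061458, so the payment is 78,000 × 0.0061458 / (1 − 1.0061458^−180) = $717.54.
Plan B: at 6.25% the monthly rate is 0.0052083, so the payment is 78,000 × 0.0052083 / (1 − 1.0052083^−180) = $668.79.
Over 96 months: Plan A costs 96 × $717.54 = $68,883.84; Plan B costs 96 × $668.79 = $64,203.84.
Plan B is cheaper by $68,883.84 − $64,203.84 = $4,680.00.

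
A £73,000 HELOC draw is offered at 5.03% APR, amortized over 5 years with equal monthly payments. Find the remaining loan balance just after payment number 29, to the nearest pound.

With monthly rate i = 5.03%/12 = 0.0041917, the balance after k of n payments is P · [(1+i)^n − (1+i)^k] / [(1+i)^n − 1].
(1+0.0041917)^60 = 1.28527714 and (1+0.0041917)^29 = 1.12896838, so the balance is 73,000 × (1.28527714 − 1.12896838) / (1.28527714 − 1) = £39,998.09.

£39,998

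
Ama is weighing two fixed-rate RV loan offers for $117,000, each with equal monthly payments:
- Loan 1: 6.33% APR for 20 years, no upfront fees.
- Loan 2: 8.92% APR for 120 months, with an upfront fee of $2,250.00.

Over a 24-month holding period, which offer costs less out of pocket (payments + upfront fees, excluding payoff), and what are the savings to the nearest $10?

Loan 1: at 6.33% the monthly rate is 0.0052750, so the payment is 117,000 × 0.0052750 / (1 − 1.0052750^−240) = $860.65.
Loan 2: at 8.92% the monthly rate is 0.0074333, so the payment is 117,000 × 0.0074333 / (1 − 1.0074333^−120) = $1,477.05.
Over 24 months: Loan 1 costs 24 × $860.65 = $20,655.60; Loan 2 costs 24 × $1,477.05 + $2,250.00 = $37,699.20.
Loan 1 is cheaper by $37,699.20 − $20,655.60 = $17,043.60.

Loan 1 by $17,040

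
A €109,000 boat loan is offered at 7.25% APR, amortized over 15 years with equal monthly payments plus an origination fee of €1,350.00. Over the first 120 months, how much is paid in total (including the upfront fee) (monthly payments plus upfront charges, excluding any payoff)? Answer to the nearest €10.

Monthly rate = 7.25%/12 = 0.0060417; payment = 109,000 × 0.0060417 / (1 − (1+0.0060417)^−180) = €995.02.
Total outlay = 120 × €995.02 + €1,350.00 = €120,752.40.

€120,750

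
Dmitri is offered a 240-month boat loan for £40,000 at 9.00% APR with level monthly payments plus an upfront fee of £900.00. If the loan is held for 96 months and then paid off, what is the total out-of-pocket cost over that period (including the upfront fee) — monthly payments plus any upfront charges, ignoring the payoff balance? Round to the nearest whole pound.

£35,449

Monthly rate = 9%/12 = 0.0075000; payment = 40,000 × 0.0075000 / (1 − (1+0.0075000)^−240) = £359.89.
Total outlay = 96 × £359.89 + £900.00 = £35,449.44.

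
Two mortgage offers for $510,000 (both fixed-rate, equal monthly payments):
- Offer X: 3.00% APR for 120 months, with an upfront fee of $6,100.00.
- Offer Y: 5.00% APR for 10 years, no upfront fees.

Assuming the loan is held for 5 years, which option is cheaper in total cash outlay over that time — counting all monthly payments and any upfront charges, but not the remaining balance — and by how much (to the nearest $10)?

Offer X by $22,980

Offer X: at 3.00% the monthly rate is 0.0025000, so the payment is 510,000 × 0.0025000 / (1 − 1.0025000^−120) = $4,924.60.
Offer Y: at 5.00% the monthly rate is 0.0041667, so the payment is 510,000 × 0.0041667 / (1 − 1.0041667^−120) = $5,409.34.
Over 60 months: Offer X costs 60 × $4,924.60 + $6,100.00 = $301,576.00; Offer Y costs 60 × $5,409.34 = $324,560.40.
Offer X is cheaper by $324,560.40 − $301,576.00 = $22,984.40.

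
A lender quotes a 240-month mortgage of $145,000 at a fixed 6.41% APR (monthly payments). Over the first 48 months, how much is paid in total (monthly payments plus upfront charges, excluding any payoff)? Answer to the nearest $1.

$51,524

Monthly rate = 6.41%/12 = 0.0053417; payment = 145,000 × 0.0053417 / (1 − (1+0.0053417)^−240) = $1,073.41.
Total outlay = 48 × $1,073.41 = $51,523.68.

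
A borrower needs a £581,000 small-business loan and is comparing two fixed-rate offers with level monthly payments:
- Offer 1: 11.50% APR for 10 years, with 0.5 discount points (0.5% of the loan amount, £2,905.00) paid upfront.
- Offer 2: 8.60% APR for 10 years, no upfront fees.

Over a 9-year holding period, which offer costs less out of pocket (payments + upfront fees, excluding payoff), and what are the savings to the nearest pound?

Offer 1: at 11.50% the monthly rate is 0.0095833, so the payment is 581,000 × 0.0095833 / (1 − 1.0095833^−120) = £8,168.60.
Offer 2: monthly rate = 8.6%/12 = 0.0071667; payment = 581,000 × 0.0071667 / (1 − (1+0.0071667)^−120) = £7,234.68.
Over 108 months: Offer 1 costs 108 × £8,168.60 + £2,905.00 = £885,113.80; Offer 2 costs 108 × £7,234.68 = £781,345.44.
Offer 2 is cheaper by £885,113.80 − £781,345.44 = £103,768.36.

Offer 2 by £103,768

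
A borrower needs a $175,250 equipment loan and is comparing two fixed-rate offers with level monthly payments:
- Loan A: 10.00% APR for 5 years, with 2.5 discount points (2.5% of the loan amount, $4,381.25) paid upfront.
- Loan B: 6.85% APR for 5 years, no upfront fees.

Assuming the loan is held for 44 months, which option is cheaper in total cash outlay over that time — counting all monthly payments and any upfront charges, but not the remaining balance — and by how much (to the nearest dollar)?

Loan B by $16,075

Loan A: at 10.00% the monthly rate is 0.0083333, so the payment is 175,250 × 0.0083333 / (1 − 1.0083333^−60) = $3,723.54.
Loan B: at 6.85% the monthly rate is 0.0057083, so the payment is 175,250 × 0.0057083 / (1 − 1.0057083^−60) = $3,457.77.
Over 44 months: Loan A costs 44 × $3,723.54 + $4,381.25 = $168,217.01; Loan B costs 44 × $3,457.77 = $152,141.88.
Loan B is cheaper by $168,217.01 − $152,141.88 = $16,075.13.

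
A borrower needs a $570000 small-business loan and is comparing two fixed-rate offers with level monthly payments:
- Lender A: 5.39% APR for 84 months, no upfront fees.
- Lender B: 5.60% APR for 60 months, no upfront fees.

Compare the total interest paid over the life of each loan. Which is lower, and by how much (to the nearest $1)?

Lender A: at 5.39% the monthly rate is 0.0044917, so the payment is 570,000 × 0.0044917 / (1 − 1.0044917^−84) = $8,161.20.
Total interest on Lender A = 84 × $8,161.20 − $570,000 = $115,540.80.
Lender B: at 5.60% the monthly rate is 0.0046667, so the payment is 570,000 × 0.0046667 / (1 − 1.0046667^−60) = $10,913.99.
Total interest on Lender B = 60 × $10,913.99 − $570,000 = $84,839.40.
Lender B is lower by $30,701.40.

Lender B by $30,701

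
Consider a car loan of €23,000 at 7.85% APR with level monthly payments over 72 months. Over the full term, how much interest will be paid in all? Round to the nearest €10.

€5,910

Monthly rate = 7.85%/12 = 0.0065417; payment = 23,000 × 0.0065417 / (1 − (1+0.0065417)^−72) = €401.58.
Total paid = 72 × €401.58 = €28,913.76; interest = €28,913.76 − €23,000 = €5,913.76.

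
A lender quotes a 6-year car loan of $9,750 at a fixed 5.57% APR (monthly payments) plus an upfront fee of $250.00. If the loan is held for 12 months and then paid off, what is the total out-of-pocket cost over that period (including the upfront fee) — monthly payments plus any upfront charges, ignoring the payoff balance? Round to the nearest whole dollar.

Monthly rate = 5.57%/12 = 0.0046417; payment = 9,750 × 0.0046417 / (1 − (1+0.0046417)^−72) = $159.61.
Total outlay = 12 × $159.61 + $250.00 = $2,165.32.

$2,165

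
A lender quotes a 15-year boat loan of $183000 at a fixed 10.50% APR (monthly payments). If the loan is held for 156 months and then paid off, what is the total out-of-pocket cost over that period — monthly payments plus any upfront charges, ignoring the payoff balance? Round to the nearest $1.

$315,569

At 10.50% the monthly rate is 0.0087500, so the payment is 183,000 × 0.0087500 / (1 − 1.0087500^−180) = $2,022.88.
Total outlay = 156 × $2,022.88 = $315,569.28.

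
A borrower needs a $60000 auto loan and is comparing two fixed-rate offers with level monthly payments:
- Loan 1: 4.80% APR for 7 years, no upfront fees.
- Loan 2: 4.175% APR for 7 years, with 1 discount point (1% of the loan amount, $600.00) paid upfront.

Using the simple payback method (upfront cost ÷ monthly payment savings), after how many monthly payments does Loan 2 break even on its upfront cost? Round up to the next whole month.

35 months

Loan 1: at 4.80% the monthly rate is 0.0040000, so the payment is 60,000 × 0.0040000 / (1 − 1.0040000^−84) = $842.41.
Loan 2: monthly rate = 4.175%/12 = 0.0034792; payment = 60,000 × 0.0034792 / (1 − (1+0.0034792)^−84) = $824.97.
Monthly savings = $842.41 − $824.97 = $17.44.
Break-even = $600.00 / $17.44 = 34.40 → 35 months.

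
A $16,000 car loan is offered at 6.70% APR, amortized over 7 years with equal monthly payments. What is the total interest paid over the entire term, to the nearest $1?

Monthly rate = 6.7%/12 = 0.0055833; payment = 16,000 × 0.0055833 / (1 − (1+0.0055833)^−84) = $239.14.
Total paid = 84 × $239.14 = $20,087.76; interest = $20,087.76 − $16,000 = $4,087.76.

$4,088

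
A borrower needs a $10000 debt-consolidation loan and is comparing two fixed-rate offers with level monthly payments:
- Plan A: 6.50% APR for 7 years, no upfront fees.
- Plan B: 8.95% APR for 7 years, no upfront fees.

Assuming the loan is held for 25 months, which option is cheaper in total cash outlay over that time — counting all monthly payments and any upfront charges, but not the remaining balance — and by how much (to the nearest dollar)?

Plan A by $304

Plan A: monthly rate = 6.5%/12 = 0.0054167; payment = 10,000 × 0.0054167 / (1 − (1+0.0054167)^−84) = $148.49.
Plan B: at 8.95% the monthly rate is 0.0074583, so the payment is 10,000 × 0.0074583 / (1 − 1.0074583^−84) = $160.64.
Over 25 months: Plan A costs 25 × $148.49 = $3,712.25; Plan B costs 25 × $160.64 = $4,016.00.
Plan A is cheaper by $4,016.00 − $3,712.25 = $303.75.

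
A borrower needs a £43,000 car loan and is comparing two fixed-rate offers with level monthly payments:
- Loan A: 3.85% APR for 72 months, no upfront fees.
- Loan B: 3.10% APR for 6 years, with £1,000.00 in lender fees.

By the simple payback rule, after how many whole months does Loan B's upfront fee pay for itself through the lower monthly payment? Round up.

69 months

Loan A: monthly rate = 3.85%/12 = 0.0032083; payment = 43,000 × 0.0032083 / (1 − (1+0.0032083)^−72) = £669.81.
Loan B: monthly rate = 3.1%/12 = 0.0025833; payment = 43,000 × 0.0025833 / (1 − (1+0.0025833)^−72) = £655.25.
Monthly savings = £669.81 − £655.25 = £14.56.
Break-even = £1,000.00 / £14.56 = 68.68 → 69 months.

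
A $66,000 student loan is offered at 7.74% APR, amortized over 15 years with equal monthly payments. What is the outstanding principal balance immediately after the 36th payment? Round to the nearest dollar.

With monthly rate i = 7.74%/12 = 0.0064500, the balance after k of n payments is P · [(1+i)^n − (1+i)^k] / [(1+i)^n − 1].
(1+0.0064500)^180 = 3.18124235 and (1+0.0064500)^36 = 1.26043180, so the balance is 66,000 × (3.18124235 − 1.26043180) / (3.18124235 − 1) = $58,119.86.

$58,120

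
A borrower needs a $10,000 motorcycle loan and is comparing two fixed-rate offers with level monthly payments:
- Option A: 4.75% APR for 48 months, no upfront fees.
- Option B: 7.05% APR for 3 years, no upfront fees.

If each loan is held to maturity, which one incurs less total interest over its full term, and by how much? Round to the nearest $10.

Option A: at 4.75% the monthly rate is 0.0039583, so the payment is 10,000 × 0.0039583 / (1 − 1.0039583^−48) = $229.16.
Total interest on Option A = 48 × $229.16 − $10,000 = $999.68.
Option B: at 7.05% the monthly rate is 0.0058750, so the payment is 10,000 × 0.0058750 / (1 − 1.0058750^−36) = $309.00.
Total interest on Option B = 36 × $309.00 − $10,000 = $1,124.00.
Option A is lower by $124.32.

Option A by $120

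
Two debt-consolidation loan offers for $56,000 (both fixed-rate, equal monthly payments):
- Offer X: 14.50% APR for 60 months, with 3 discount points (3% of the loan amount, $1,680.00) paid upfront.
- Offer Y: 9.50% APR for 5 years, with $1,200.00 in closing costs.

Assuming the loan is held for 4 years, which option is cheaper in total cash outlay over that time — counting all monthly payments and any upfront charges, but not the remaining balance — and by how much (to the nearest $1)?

Offer Y by $7,271

Offer X: monthly rate = 14.5%/12 = 0.0120833; payment = 56,000 × 0.0120833 / (1 − (1+0.0120833)^−60) = $1,317.58.
Offer Y: at 9.50% the monthly rate is 0.0079167, so the payment is 56,000 × 0.0079167 / (1 − 1.0079167^−60) = $1,176.10.
Over 48 months: Offer X costs 48 × $1,317.58 + $1,680.00 = $64,923.84; Offer Y costs 48 × $1,176.10 + $1,200.00 = $57,652.80.
Offer Y is cheaper by $64,923.84 − $57,652.80 = $7,271.04.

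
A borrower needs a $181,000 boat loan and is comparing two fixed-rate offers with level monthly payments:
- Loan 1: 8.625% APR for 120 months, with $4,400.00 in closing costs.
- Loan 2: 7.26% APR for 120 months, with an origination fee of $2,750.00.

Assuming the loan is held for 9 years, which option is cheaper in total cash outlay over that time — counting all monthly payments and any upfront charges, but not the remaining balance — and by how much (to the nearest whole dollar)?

Loan 2 by $15,729

Loan 1: monthly rate = 8.625%/12 = 0.0071875; payment = 181,000 × 0.0071875 / (1 − (1+0.0071875)^−120) = $2,256.26.
Loan 2: monthly rate = 7.26%/12 = 0.0060500; payment = 181,000 × 0.0060500 / (1 − (1+0.0060500)^−120) = $2,125.90.
Over 108 months: Loan 1 costs 108 × $2,256.26 + $4,400.00 = $248,076.08; Loan 2 costs 108 × $2,125.90 + $2,750.00 = $232,347.20.
Loan 2 is cheaper by $248,076.08 − $232,347.20 = $15,728.88.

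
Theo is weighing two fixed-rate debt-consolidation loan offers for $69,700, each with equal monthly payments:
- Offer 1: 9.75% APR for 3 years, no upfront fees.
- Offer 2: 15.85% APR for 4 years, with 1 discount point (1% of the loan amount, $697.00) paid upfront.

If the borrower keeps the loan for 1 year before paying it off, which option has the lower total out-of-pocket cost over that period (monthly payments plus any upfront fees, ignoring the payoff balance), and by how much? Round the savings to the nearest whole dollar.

Offer 2 by $2,554

Offer 1: at 9.75% the monthly rate is 0.0081250, so the payment is 69,700 × 0.0081250 / (1 − 1.0081250^−36) = $2,240.85.
Offer 2: at 15.85% the monthly rate is 0.0132083, so the payment is 69,700 × 0.0132083 / (1 − 1.0132083^−48) = $1,969.97.
Over 12 months: Offer 1 costs 12 × $2,240.85 = $26,890.20; Offer 2 costs 12 × $1,969.97 + $697.00 = $24,336.64.
Offer 2 is cheaper by $26,890.20 − $24,336.64 = $2,553.56.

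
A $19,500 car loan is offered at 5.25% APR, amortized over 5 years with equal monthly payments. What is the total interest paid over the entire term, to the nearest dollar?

$2,714

At 5.25% the monthly rate is 0.0043750, so the payment is 19,500 × 0.0043750 / (1 − 1.0043750^−60) = $370.23.
Total paid = 60 × $370.23 = $22,213.80; interest = $22,213.80 − $19,500 = $2,713.80.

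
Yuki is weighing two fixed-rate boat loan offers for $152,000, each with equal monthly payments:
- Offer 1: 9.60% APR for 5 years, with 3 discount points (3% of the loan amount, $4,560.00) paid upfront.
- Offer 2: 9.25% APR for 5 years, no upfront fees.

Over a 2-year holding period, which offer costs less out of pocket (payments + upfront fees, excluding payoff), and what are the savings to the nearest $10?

Offer 1: at 9.60% the monthly rate is 0.0080000, so the payment is 152,000 × 0.0080000 / (1 − 1.0080000^−60) = $3,199.72.
Offer 2: monthly rate = 9.25%/12 = 0.0077083; payment = 152,000 × 0.0077083 / (1 − (1+0.0077083)^−60) = $3,173.74.
Over 24 months: Offer 1 costs 24 × $3,199.72 + $4,560.00 = $81,353.28; Offer 2 costs 24 × $3,173.74 = $76,169.76.
Offer 2 is cheaper by $81,353.28 − $76,169.76 = $5,183.52.

Offer 2 by $5,180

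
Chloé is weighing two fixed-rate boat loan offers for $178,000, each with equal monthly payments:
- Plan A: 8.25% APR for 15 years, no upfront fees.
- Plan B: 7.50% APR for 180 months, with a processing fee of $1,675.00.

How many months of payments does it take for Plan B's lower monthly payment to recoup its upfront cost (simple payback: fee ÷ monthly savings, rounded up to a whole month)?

22 months

Plan A: monthly rate = 8.25%/12 = 0.0068750; payment = 178,000 × 0.0068750 / (1 − (1+0.0068750)^−180) = $1,726.85.
Plan B: monthly rate = 7.5%/12 = 0.0062500; payment = 178,000 × 0.0062500 / (1 − (1+0.0062500)^−180) = $1,650.08.
Monthly savings = $1,726.85 − $1,650.08 = $76.77.
Break-even = $1,675.00 / $76.77 = 21.82 → 22 months.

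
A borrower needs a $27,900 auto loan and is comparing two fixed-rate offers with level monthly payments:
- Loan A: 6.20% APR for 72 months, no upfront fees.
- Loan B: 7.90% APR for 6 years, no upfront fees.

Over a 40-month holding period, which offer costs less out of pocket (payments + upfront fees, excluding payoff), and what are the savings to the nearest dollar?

Loan A: at 6.20% the monthly rate is 0.0051667, so the payment is 27,900 × 0.0051667 / (1 − 1.0051667^−72) = $465.02.
Loan B: monthly rate = 7.9%/12 = 0.0065833; payment = 27,900 × 0.0065833 / (1 − (1+0.0065833)^−72) = $487.82.
Over 40 months: Loan A costs 40 × $465.02 = $18,600.80; Loan B costs 40 × $487.82 = $19,512.80.
Loan A is cheaper by $19,512.80 − $18,600.80 = $912.00.

Loan A by $912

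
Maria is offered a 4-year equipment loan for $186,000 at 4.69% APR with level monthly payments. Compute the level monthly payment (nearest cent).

At 4.69% the monthly rate is 0.0039083, so the payment is 186,000 × 0.0039083 / (1 − 1.0039083^−48) = $4,257.38.

$4,257.38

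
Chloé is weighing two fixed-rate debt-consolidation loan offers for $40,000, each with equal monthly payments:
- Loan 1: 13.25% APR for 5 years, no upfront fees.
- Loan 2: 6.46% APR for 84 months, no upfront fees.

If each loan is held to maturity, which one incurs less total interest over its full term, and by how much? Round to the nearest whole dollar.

Loan 2 by $5,086

Loan 1: at 13.25% the monthly rate is 0.0110417, so the payment is 40,000 × 0.0110417 / (1 − 1.0110417^−60) = $915.25.
Total interest on Loan 1 = 60 × $915.25 − $40,000 = $14,915.00.
Loan 2: at 6.46% the monthly rate is 0.0053833, so the payment is 40,000 × 0.0053833 / (1 − 1.0053833^−84) = $593.20.
Total interest on Loan 2 = 84 × $593.20 − $40,000 = $9,828.80.
Loan 2 is lower by $5,086.20.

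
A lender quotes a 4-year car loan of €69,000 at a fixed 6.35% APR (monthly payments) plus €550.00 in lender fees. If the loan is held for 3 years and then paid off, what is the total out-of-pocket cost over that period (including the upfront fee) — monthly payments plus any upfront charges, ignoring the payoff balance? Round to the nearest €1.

Monthly rate = 6.35%/12 = 0.0052917; payment = 69,000 × 0.0052917 / (1 − (1+0.0052917)^−48) = €1,631.56.
Total outlay = 36 × €1,631.56 + €550.00 = €59,286.16.

€59,286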